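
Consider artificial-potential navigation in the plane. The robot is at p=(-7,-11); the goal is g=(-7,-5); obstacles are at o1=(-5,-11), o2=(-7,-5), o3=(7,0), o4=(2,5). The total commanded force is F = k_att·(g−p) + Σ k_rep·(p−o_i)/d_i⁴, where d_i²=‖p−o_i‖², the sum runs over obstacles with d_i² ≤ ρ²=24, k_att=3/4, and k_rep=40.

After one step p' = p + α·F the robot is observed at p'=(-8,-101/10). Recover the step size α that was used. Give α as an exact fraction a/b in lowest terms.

α = 1/5

F_att = 3/4·(g−p) = 3/4·(0,6) = (0.0000,4.5000)
o1: d²=4 ≤ ρ²=24; F_rep = 40·(-2,0)/4² = (-5.0000,0.0000)
o2: d²=36 > ρ²=24 → inactive
o3: d²=317 > ρ²=24 → inactive
o4: d²=337 > ρ²=24 → inactive
F = F_att + ΣF_rep = (-5.0000,4.5000)
Δp = p'−p = (-1.0000,0.9000); α = Δx/Fx = (-1) / (-5) = 1/5
check: Δy/Fy = (9/10) / (9/2) = 1/5 ✓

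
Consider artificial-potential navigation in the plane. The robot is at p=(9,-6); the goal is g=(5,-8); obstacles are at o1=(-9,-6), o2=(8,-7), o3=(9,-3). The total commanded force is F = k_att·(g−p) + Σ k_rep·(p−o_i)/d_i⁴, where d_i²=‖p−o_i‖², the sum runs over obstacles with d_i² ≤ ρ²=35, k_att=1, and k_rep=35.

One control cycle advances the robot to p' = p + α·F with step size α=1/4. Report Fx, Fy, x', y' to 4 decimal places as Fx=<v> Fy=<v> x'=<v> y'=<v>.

Fx=4.7500 Fy=5.4537 x'=10.1875 y'=-4.6366

F_att = 1·(g−p) = 1·(-4,-2) = (-4.0000,-2.0000)
o1: d²=324 > ρ²=35 → inactive
o2: d²=2 ≤ ρ²=35; F_rep = 35·(1,1)/2² = (8.7500,8.7500)
o3: d²=9 ≤ ρ²=35; F_rep = 35·(0,-3)/9² = (0.0000,-1.2963)
F = F_att + ΣF_rep = (4.7500,5.4537)
p' = p + 1/4·F = (10.1875,-4.6366)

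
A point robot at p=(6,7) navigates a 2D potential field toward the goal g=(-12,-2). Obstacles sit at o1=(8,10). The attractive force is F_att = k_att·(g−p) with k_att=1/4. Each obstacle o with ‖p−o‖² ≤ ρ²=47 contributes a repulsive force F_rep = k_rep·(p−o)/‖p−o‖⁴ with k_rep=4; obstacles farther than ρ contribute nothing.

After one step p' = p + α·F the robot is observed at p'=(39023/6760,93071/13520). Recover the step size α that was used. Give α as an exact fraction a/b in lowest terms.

α = 1/20

F_att = 1/4·(g−p) = 1/4·(-18,-9) = (-4.5000,-2.2500)
o1: d²=13 ≤ ρ²=47; F_rep = 4·(-2,-3)/13² = (-0.0473,-0.0710)
F = F_att + ΣF_rep = (-4.5473,-2.3210)
Δp = p'−p = (-0.2274,-0.1161); α = Δx/Fx = (-1537/6760) / (-1537/338) = 1/20
check: Δy/Fy = (-1569/13520) / (-1569/676) = 1/20 ✓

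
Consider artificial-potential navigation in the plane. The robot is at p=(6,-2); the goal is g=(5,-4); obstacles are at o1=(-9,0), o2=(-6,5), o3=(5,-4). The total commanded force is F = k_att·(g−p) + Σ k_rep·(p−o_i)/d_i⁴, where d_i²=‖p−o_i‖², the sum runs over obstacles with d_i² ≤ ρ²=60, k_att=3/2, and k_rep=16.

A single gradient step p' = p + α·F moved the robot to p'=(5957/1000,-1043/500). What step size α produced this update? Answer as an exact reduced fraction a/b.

α = 1/20

F_att = 3/2·(g−p) = 3/2·(-1,-2) = (-1.5000,-3.0000)
o1: d²=229 > ρ²=60 → inactive
o2: d²=193 > ρ²=60 → inactive
o3: d²=5 ≤ ρ²=60; F_rep = 16·(1,2)/5² = (0.6400,1.2800)
F = F_att + ΣF_rep = (-0.8600,-1.7200)
Δp = p'−p = (-0.0430,-0.0860); α = Δx/Fx = (-43/1000) / (-43/50) = 1/20
check: Δy/Fy = (-43/500) / (-43/25) = 1/20 ✓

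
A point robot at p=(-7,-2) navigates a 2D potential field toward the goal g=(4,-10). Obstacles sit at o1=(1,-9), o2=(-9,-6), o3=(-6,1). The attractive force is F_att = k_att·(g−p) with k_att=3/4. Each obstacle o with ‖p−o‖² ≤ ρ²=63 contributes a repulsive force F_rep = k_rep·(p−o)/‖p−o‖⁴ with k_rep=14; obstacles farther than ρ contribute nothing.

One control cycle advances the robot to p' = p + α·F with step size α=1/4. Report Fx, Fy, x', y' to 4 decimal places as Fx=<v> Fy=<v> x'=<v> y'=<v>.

Fx=8.1800 Fy=-6.2800 x'=-4.9550 y'=-3.5700

F_att = 3/4·(g−p) = 3/4·(11,-8) = (8.2500,-6.0000)
o1: d²=113 > ρ²=63 → inactive
o2: d²=20 ≤ ρ²=63; F_rep = 14·(2,4)/20² = (0.0700,0.1400)
o3: d²=10 ≤ ρ²=63; F_rep = 14·(-1,-3)/10² = (-0.1400,-0.4200)
F = F_att + ΣF_rep = (8.1800,-6.2800)
p' = p + 1/4·F = (-4.9550,-3.5700)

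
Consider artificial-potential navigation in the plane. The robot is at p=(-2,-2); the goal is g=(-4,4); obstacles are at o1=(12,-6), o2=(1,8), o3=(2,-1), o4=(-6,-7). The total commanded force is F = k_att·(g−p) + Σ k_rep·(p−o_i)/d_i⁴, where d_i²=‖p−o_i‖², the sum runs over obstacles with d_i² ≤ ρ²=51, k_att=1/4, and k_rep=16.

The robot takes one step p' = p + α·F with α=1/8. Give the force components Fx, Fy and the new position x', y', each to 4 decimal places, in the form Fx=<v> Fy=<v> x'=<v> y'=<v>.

Fx=-0.6834 Fy=1.4922 x'=-2.0854 y'=-1.8135

F_att = 1/4·(g−p) = 1/4·(-2,6) = (-0.5000,1.5000)
o1: d²=212 > ρ²=51 → inactive
o2: d²=109 > ρ²=51 → inactive
o3: d²=17 ≤ ρ²=51; F_rep = 16·(-4,-1)/17² = (-0.2215,-0.0554)
o4: d²=41 ≤ ρ²=51; F_rep = 16·(4,5)/41² = (0.0381,0.0476)
F = F_att + ΣF_rep = (-0.6834,1.4922)
p' = p + 1/8·F = (-2.0854,-1.8135)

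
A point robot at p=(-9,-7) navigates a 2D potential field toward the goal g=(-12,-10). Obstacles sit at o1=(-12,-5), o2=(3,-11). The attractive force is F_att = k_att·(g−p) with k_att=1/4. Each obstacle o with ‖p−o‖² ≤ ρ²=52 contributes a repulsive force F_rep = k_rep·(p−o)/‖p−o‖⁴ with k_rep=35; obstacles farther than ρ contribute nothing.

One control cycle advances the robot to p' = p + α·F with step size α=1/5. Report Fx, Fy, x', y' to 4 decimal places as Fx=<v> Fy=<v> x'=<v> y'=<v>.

F_att = 1/4·(g−p) = 1/4·(-3,-3) = (-0.7500,-0.7500)
o1: d²=13 ≤ ρ²=52; F_rep = 35·(3,-2)/13² = (0.6213,-0.4142)
o2: d²=160 > ρ²=52 → inactive
F = F_att + ΣF_rep = (-0.1287,-1.1642)
p' = p + 1/5·F = (-9.0257,-7.2328)

Fx=-0.1287 Fy=-1.1642 x'=-9.0257 y'=-7.2328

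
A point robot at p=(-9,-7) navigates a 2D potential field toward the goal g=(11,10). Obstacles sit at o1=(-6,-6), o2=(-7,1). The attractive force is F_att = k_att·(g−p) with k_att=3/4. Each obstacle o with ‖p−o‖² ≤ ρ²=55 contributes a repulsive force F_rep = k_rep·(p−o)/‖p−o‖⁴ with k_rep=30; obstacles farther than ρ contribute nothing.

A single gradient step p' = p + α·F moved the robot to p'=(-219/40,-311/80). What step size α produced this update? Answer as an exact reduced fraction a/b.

F_att = 3/4·(g−p) = 3/4·(20,17) = (15.0000,12.7500)
o1: d²=10 ≤ ρ²=55; F_rep = 30·(-3,-1)/10² = (-0.9000,-0.3000)
o2: d²=68 > ρ²=55 → inactive
F = F_att + ΣF_rep = (14.1000,12.4500)
Δp = p'−p = (3.5250,3.1125); α = Δx/Fx = (141/40) / (141/10) = 1/4
check: Δy/Fy = (249/80) / (249/20) = 1/4 ✓

α = 1/4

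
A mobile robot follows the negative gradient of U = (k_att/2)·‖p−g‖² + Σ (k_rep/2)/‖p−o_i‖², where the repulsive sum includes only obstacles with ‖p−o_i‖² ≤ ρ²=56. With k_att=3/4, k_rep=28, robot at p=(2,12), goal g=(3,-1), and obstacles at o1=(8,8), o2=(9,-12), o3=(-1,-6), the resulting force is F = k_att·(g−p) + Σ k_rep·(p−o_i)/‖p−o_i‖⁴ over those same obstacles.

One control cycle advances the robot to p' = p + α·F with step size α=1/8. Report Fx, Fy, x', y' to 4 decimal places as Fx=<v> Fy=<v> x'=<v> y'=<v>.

F_att = 3/4·(g−p) = 3/4·(1,-13) = (0.7500,-9.7500)
o1: d²=52 ≤ ρ²=56; F_rep = 28·(-6,4)/52² = (-0.0621,0.0414)
o2: d²=625 > ρ²=56 → inactive
o3: d²=333 > ρ²=56 → inactive
F = F_att + ΣF_rep = (0.6879,-9.7086)
p' = p + 1/8·F = (2.0860,10.7864)

Fx=0.6879 Fy=-9.7086 x'=2.0860 y'=10.7864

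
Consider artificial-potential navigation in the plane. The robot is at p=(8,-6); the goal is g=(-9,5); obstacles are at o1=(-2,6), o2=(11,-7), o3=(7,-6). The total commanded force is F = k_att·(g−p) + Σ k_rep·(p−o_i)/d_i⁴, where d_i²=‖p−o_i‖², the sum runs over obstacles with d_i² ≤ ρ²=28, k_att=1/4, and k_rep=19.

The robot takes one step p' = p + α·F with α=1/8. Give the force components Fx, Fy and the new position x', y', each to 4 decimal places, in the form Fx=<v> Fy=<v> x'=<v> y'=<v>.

Fx=14.1800 Fy=2.9400 x'=9.7725 y'=-5.6325

F_att = 1/4·(g−p) = 1/4·(-17,11) = (-4.2500,2.7500)
o1: d²=244 > ρ²=28 → inactive
o2: d²=10 ≤ ρ²=28; F_rep = 19·(-3,1)/10² = (-0.5700,0.1900)
o3: d²=1 ≤ ρ²=28; F_rep = 19·(1,0)/1² = (19.0000,0.0000)
F = F_att + ΣF_rep = (14.1800,2.9400)
p' = p + 1/8·F = (9.7725,-5.6325)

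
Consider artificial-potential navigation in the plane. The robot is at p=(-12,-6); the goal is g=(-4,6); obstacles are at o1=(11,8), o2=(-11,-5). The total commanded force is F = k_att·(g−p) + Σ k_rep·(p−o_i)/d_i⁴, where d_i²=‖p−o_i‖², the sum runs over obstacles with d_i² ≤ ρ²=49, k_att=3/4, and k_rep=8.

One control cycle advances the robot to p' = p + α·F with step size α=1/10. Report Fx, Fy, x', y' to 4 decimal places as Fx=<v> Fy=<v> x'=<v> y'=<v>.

Fx=4.0000 Fy=7.0000 x'=-11.6000 y'=-5.3000

F_att = 3/4·(g−p) = 3/4·(8,12) = (6.0000,9.0000)
o1: d²=725 > ρ²=49 → inactive
o2: d²=2 ≤ ρ²=49; F_rep = 8·(-1,-1)/2² = (-2.0000,-2.0000)
F = F_att + ΣF_rep = (4.0000,7.0000)
p' = p + 1/10·F = (-11.6000,-5.3000)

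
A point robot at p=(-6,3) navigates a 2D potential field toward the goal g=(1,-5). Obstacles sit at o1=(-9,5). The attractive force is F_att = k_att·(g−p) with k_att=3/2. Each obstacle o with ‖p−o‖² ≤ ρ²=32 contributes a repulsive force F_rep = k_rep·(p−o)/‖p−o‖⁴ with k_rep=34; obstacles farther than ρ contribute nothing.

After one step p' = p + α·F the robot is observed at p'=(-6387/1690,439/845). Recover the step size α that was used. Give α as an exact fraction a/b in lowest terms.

F_att = 3/2·(g−p) = 3/2·(7,-8) = (10.5000,-12.0000)
o1: d²=13 ≤ ρ²=32; F_rep = 34·(3,-2)/13² = (0.6036,-0.4024)
F = F_att + ΣF_rep = (11.1036,-12.4024)
Δp = p'−p = (2.2207,-2.4805); α = Δx/Fx = (3753/1690) / (3753/338) = 1/5
check: Δy/Fy = (-2096/845) / (-2096/169) = 1/5 ✓

α = 1/5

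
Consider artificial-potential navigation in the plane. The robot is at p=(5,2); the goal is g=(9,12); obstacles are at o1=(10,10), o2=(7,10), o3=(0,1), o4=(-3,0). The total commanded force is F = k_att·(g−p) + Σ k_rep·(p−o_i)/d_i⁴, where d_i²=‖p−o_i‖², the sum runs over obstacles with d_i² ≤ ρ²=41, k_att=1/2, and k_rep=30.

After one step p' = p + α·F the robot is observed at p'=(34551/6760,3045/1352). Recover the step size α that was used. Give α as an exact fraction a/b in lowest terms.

α = 1/20

F_att = 1/2·(g−p) = 1/2·(4,10) = (2.0000,5.0000)
o1: d²=89 > ρ²=41 → inactive
o2: d²=68 > ρ²=41 → inactive
o3: d²=26 ≤ ρ²=41; F_rep = 30·(5,1)/26² = (0.2219,0.0444)
o4: d²=68 > ρ²=41 → inactive
F = F_att + ΣF_rep = (2.2219,5.0444)
Δp = p'−p = (0.1111,0.2522); α = Δx/Fx = (751/6760) / (751/338) = 1/20
check: Δy/Fy = (341/1352) / (1705/338) = 1/20 ✓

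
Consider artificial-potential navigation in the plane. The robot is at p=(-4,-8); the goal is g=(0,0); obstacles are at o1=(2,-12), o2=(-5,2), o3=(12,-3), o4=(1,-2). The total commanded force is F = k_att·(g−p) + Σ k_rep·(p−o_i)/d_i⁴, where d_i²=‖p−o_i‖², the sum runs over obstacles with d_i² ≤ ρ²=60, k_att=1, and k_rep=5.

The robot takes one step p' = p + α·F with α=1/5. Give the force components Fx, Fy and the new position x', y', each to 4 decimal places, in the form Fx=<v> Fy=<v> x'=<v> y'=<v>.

F_att = 1·(g−p) = 1·(4,8) = (4.0000,8.0000)
o1: d²=52 ≤ ρ²=60; F_rep = 5·(-6,4)/52² = (-0.0111,0.0074)
o2: d²=101 > ρ²=60 → inactive
o3: d²=281 > ρ²=60 → inactive
o4: d²=61 > ρ²=60 → inactive
F = F_att + ΣF_rep = (3.9889,8.0074)
p' = p + 1/5·F = (-3.2022,-6.3985)

Fx=3.9889 Fy=8.0074 x'=-3.2022 y'=-6.3985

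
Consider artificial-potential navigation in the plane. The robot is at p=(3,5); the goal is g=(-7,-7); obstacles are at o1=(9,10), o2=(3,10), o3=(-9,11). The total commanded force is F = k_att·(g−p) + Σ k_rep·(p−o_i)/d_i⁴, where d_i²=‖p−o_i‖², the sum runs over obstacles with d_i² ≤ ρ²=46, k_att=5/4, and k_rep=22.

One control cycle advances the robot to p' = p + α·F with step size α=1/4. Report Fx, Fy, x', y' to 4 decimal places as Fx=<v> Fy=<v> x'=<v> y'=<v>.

F_att = 5/4·(g−p) = 5/4·(-10,-12) = (-12.5000,-15.0000)
o1: d²=61 > ρ²=46 → inactive
o2: d²=25 ≤ ρ²=46; F_rep = 22·(0,-5)/25² = (0.0000,-0.1760)
o3: d²=180 > ρ²=46 → inactive
F = F_att + ΣF_rep = (-12.5000,-15.1760)
p' = p + 1/4·F = (-0.1250,1.2060)

Fx=-12.5000 Fy=-15.1760 x'=-0.1250 y'=1.2060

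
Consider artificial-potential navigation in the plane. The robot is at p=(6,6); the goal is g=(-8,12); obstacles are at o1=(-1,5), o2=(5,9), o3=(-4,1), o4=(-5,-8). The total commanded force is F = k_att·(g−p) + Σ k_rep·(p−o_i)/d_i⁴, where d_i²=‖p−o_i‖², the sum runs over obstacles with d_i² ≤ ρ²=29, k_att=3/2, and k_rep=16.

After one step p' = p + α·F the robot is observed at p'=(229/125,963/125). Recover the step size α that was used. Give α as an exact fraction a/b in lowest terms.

α = 1/5

F_att = 3/2·(g−p) = 3/2·(-14,6) = (-21.0000,9.0000)
o1: d²=50 > ρ²=29 → inactive
o2: d²=10 ≤ ρ²=29; F_rep = 16·(1,-3)/10² = (0.1600,-0.4800)
o3: d²=125 > ρ²=29 → inactive
o4: d²=317 > ρ²=29 → inactive
F = F_att + ΣF_rep = (-20.8400,8.5200)
Δp = p'−p = (-4.1680,1.7040); α = Δx/Fx = (-521/125) / (-521/25) = 1/5
check: Δy/Fy = (213/125) / (213/25) = 1/5 ✓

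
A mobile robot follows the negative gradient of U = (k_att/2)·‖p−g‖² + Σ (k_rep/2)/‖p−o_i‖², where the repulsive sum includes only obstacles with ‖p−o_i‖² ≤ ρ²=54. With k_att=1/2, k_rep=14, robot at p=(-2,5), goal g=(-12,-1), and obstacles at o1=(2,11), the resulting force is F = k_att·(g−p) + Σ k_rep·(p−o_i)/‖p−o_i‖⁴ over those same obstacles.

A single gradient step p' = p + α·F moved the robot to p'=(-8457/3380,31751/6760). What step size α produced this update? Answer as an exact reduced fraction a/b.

α = 1/10

F_att = 1/2·(g−p) = 1/2·(-10,-6) = (-5.0000,-3.0000)
o1: d²=52 ≤ ρ²=54; F_rep = 14·(-4,-6)/52² = (-0.0207,-0.0311)
F = F_att + ΣF_rep = (-5.0207,-3.0311)
Δp = p'−p = (-0.5021,-0.3031); α = Δx/Fx = (-1697/3380) / (-1697/338) = 1/10
check: Δy/Fy = (-2049/6760) / (-2049/676) = 1/10 ✓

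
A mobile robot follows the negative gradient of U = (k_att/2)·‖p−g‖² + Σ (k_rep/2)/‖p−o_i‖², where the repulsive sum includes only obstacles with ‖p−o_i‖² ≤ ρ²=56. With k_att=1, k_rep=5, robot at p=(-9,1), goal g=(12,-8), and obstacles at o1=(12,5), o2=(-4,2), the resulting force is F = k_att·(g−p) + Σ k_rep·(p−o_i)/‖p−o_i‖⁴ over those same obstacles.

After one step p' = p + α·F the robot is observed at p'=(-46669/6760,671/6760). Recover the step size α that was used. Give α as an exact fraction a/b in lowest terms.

F_att = 1·(g−p) = 1·(21,-9) = (21.0000,-9.0000)
o1: d²=457 > ρ²=56 → inactive
o2: d²=26 ≤ ρ²=56; F_rep = 5·(-5,-1)/26² = (-0.0370,-0.0074)
F = F_att + ΣF_rep = (20.9630,-9.0074)
Δp = p'−p = (2.0963,-0.9007); α = Δx/Fx = (14171/6760) / (14171/676) = 1/10
check: Δy/Fy = (-6089/6760) / (-6089/676) = 1/10 ✓

α = 1/10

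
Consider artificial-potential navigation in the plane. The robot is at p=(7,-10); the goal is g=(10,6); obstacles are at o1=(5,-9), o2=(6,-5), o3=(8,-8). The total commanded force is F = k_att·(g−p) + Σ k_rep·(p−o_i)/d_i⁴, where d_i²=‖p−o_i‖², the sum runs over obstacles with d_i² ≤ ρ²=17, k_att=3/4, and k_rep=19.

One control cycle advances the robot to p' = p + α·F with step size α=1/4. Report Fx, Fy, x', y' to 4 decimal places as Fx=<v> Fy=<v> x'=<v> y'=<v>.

F_att = 3/4·(g−p) = 3/4·(3,16) = (2.2500,12.0000)
o1: d²=5 ≤ ρ²=17; F_rep = 19·(2,-1)/5² = (1.5200,-0.7600)
o2: d²=26 > ρ²=17 → inactive
o3: d²=5 ≤ ρ²=17; F_rep = 19·(-1,-2)/5² = (-0.7600,-1.5200)
F = F_att + ΣF_rep = (3.0100,9.7200)
p' = p + 1/4·F = (7.7525,-7.5700)

Fx=3.0100 Fy=9.7200 x'=7.7525 y'=-7.5700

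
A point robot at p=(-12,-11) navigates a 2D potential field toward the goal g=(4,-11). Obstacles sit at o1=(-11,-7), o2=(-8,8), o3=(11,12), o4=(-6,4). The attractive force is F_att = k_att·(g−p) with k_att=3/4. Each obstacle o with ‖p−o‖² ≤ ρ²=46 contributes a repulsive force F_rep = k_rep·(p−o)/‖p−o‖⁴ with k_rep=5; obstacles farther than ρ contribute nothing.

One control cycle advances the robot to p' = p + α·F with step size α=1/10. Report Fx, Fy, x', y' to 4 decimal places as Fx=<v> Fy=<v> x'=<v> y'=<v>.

F_att = 3/4·(g−p) = 3/4·(16,0) = (12.0000,0.0000)
o1: d²=17 ≤ ρ²=46; F_rep = 5·(-1,-4)/17² = (-0.0173,-0.0692)
o2: d²=377 > ρ²=46 → inactive
o3: d²=1058 > ρ²=46 → inactive
o4: d²=261 > ρ²=46 → inactive
F = F_att + ΣF_rep = (11.9827,-0.0692)
p' = p + 1/10·F = (-10.8017,-11.0069)

Fx=11.9827 Fy=-0.0692 x'=-10.8017 y'=-11.0069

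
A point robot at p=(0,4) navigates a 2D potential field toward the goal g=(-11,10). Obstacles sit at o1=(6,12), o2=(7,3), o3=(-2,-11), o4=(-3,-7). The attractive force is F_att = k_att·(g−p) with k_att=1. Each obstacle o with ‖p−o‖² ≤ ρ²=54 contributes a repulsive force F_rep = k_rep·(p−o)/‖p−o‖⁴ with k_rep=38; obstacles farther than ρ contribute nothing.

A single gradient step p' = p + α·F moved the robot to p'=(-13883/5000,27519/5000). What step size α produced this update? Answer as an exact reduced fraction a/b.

F_att = 1·(g−p) = 1·(-11,6) = (-11.0000,6.0000)
o1: d²=100 > ρ²=54 → inactive
o2: d²=50 ≤ ρ²=54; F_rep = 38·(-7,1)/50² = (-0.1064,0.0152)
o3: d²=229 > ρ²=54 → inactive
o4: d²=130 > ρ²=54 → inactive
F = F_att + ΣF_rep = (-11.1064,6.0152)
Δp = p'−p = (-2.7766,1.5038); α = Δx/Fx = (-13883/5000) / (-13883/1250) = 1/4
check: Δy/Fy = (7519/5000) / (7519/1250) = 1/4 ✓

α = 1/4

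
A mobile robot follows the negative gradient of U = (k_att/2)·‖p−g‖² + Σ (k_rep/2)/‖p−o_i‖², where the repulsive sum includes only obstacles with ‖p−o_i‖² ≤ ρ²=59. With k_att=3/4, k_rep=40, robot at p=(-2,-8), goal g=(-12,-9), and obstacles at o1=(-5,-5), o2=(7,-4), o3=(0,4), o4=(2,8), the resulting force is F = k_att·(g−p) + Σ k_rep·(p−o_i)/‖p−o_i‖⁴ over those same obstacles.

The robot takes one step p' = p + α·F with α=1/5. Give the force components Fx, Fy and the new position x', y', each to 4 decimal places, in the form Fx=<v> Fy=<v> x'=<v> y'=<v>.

Fx=-7.1296 Fy=-1.1204 x'=-3.4259 y'=-8.2241

F_att = 3/4·(g−p) = 3/4·(-10,-1) = (-7.5000,-0.7500)
o1: d²=18 ≤ ρ²=59; F_rep = 40·(3,-3)/18² = (0.3704,-0.3704)
o2: d²=97 > ρ²=59 → inactive
o3: d²=148 > ρ²=59 → inactive
o4: d²=272 > ρ²=59 → inactive
F = F_att + ΣF_rep = (-7.1296,-1.1204)
p' = p + 1/5·F = (-3.4259,-8.2241)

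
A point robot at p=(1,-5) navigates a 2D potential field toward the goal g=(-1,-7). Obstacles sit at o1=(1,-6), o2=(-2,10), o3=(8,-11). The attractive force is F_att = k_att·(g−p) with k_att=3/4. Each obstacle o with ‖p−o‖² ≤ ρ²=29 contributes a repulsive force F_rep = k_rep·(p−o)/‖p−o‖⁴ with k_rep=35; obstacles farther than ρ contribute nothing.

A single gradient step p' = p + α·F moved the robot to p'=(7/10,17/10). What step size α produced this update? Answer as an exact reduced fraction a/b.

α = 1/5

F_att = 3/4·(g−p) = 3/4·(-2,-2) = (-1.5000,-1.5000)
o1: d²=1 ≤ ρ²=29; F_rep = 35·(0,1)/1² = (0.0000,35.0000)
o2: d²=234 > ρ²=29 → inactive
o3: d²=85 > ρ²=29 → inactive
F = F_att + ΣF_rep = (-1.5000,33.5000)
Δp = p'−p = (-0.3000,6.7000); α = Δx/Fx = (-3/10) / (-3/2) = 1/5
check: Δy/Fy = (67/10) / (67/2) = 1/5 ✓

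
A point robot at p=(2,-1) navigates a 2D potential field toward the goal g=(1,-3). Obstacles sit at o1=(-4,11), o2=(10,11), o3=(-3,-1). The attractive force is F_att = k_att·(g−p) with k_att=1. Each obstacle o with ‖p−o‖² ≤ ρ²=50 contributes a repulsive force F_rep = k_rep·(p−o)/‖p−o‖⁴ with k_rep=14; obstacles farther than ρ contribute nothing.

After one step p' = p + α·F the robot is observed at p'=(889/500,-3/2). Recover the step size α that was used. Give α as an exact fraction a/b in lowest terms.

α = 1/4

F_att = 1·(g−p) = 1·(-1,-2) = (-1.0000,-2.0000)
o1: d²=180 > ρ²=50 → inactive
o2: d²=208 > ρ²=50 → inactive
o3: d²=25 ≤ ρ²=50; F_rep = 14·(5,0)/25² = (0.1120,0.0000)
F = F_att + ΣF_rep = (-0.8880,-2.0000)
Δp = p'−p = (-0.2220,-0.5000); α = Δx/Fx = (-111/500) / (-111/125) = 1/4
check: Δy/Fy = (-1/2) / (-2) = 1/4 ✓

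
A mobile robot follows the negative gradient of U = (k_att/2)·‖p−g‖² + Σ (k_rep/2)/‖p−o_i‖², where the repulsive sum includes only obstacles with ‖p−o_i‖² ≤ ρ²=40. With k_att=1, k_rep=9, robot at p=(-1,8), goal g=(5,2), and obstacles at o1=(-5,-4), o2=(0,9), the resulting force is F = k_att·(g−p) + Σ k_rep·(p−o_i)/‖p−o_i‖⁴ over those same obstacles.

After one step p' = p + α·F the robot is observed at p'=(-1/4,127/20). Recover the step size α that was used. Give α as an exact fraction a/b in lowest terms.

F_att = 1·(g−p) = 1·(6,-6) = (6.0000,-6.0000)
o1: d²=160 > ρ²=40 → inactive
o2: d²=2 ≤ ρ²=40; F_rep = 9·(-1,-1)/2² = (-2.2500,-2.2500)
F = F_att + ΣF_rep = (3.7500,-8.2500)
Δp = p'−p = (0.7500,-1.6500); α = Δx/Fx = (3/4) / (15/4) = 1/5
check: Δy/Fy = (-33/20) / (-33/4) = 1/5 ✓

α = 1/5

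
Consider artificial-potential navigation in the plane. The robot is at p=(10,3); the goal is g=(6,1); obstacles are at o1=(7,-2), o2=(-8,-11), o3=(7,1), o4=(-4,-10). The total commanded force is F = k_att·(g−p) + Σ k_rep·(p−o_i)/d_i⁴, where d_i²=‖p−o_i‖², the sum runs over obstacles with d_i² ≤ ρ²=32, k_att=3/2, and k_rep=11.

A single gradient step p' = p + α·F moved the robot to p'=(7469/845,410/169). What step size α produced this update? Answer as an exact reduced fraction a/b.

F_att = 3/2·(g−p) = 3/2·(-4,-2) = (-6.0000,-3.0000)
o1: d²=34 > ρ²=32 → inactive
o2: d²=520 > ρ²=32 → inactive
o3: d²=13 ≤ ρ²=32; F_rep = 11·(3,2)/13² = (0.1953,0.1302)
o4: d²=365 > ρ²=32 → inactive
F = F_att + ΣF_rep = (-5.8047,-2.8698)
Δp = p'−p = (-1.1609,-0.5740); α = Δx/Fx = (-981/845) / (-981/169) = 1/5
check: Δy/Fy = (-97/169) / (-485/169) = 1/5 ✓

α = 1/5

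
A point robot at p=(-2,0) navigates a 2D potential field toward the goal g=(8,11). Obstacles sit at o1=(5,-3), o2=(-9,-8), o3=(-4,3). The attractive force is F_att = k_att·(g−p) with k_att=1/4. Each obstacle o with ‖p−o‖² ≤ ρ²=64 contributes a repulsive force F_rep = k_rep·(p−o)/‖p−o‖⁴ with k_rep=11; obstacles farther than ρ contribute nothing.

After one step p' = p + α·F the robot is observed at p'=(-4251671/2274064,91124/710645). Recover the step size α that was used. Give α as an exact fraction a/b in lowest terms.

F_att = 1/4·(g−p) = 1/4·(10,11) = (2.5000,2.7500)
o1: d²=58 ≤ ρ²=64; F_rep = 11·(-7,3)/58² = (-0.0229,0.0098)
o2: d²=113 > ρ²=64 → inactive
o3: d²=13 ≤ ρ²=64; F_rep = 11·(2,-3)/13² = (0.1302,-0.1953)
F = F_att + ΣF_rep = (2.6073,2.5645)
Δp = p'−p = (0.1304,0.1282); α = Δx/Fx = (296457/2274064) / (1482285/568516) = 1/20
check: Δy/Fy = (91124/710645) / (364496/142129) = 1/20 ✓

α = 1/20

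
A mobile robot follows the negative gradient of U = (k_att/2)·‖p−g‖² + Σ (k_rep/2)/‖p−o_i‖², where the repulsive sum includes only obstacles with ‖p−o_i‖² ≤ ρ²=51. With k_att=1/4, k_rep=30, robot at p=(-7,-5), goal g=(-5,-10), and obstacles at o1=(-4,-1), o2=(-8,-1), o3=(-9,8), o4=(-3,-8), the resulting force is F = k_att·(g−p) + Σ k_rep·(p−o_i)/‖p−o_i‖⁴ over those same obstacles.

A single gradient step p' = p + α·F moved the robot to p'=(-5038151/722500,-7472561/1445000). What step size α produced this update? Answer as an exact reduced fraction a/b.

α = 1/10

F_att = 1/4·(g−p) = 1/4·(2,-5) = (0.5000,-1.2500)
o1: d²=25 ≤ ρ²=51; F_rep = 30·(-3,-4)/25² = (-0.1440,-0.1920)
o2: d²=17 ≤ ρ²=51; F_rep = 30·(1,-4)/17² = (0.1038,-0.4152)
o3: d²=173 > ρ²=51 → inactive
o4: d²=25 ≤ ρ²=51; F_rep = 30·(-4,3)/25² = (-0.1920,0.1440)
F = F_att + ΣF_rep = (0.2678,-1.7132)
Δp = p'−p = (0.0268,-0.1713); α = Δx/Fx = (19349/722500) / (19349/72250) = 1/10
check: Δy/Fy = (-247561/1445000) / (-247561/144500) = 1/10 ✓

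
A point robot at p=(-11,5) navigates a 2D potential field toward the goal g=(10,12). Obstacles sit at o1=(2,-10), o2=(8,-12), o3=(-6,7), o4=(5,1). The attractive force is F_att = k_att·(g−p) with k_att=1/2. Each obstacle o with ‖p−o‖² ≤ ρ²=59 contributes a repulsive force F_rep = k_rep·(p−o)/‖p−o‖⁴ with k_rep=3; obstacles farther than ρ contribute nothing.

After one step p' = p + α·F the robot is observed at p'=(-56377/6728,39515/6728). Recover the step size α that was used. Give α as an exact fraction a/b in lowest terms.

α = 1/4

F_att = 1/2·(g−p) = 1/2·(21,7) = (10.5000,3.5000)
o1: d²=394 > ρ²=59 → inactive
o2: d²=650 > ρ²=59 → inactive
o3: d²=29 ≤ ρ²=59; F_rep = 3·(-5,-2)/29² = (-0.0178,-0.0071)
o4: d²=272 > ρ²=59 → inactive
F = F_att + ΣF_rep = (10.4822,3.4929)
Δp = p'−p = (2.6205,0.8732); α = Δx/Fx = (17631/6728) / (17631/1682) = 1/4
check: Δy/Fy = (5875/6728) / (5875/1682) = 1/4 ✓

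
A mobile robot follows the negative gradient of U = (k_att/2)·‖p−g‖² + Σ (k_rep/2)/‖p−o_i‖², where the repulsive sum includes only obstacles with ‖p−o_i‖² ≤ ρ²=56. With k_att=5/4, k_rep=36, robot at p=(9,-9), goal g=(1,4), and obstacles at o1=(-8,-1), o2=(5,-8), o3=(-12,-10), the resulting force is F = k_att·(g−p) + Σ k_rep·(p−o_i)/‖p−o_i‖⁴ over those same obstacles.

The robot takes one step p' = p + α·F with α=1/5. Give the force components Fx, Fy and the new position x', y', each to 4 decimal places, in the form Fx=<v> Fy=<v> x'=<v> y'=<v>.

Fx=-9.5017 Fy=16.1254 x'=7.0997 y'=-5.7749

F_att = 5/4·(g−p) = 5/4·(-8,13) = (-10.0000,16.2500)
o1: d²=353 > ρ²=56 → inactive
o2: d²=17 ≤ ρ²=56; F_rep = 36·(4,-1)/17² = (0.4983,-0.1246)
o3: d²=442 > ρ²=56 → inactive
F = F_att + ΣF_rep = (-9.5017,16.1254)
p' = p + 1/5·F = (7.0997,-5.7749)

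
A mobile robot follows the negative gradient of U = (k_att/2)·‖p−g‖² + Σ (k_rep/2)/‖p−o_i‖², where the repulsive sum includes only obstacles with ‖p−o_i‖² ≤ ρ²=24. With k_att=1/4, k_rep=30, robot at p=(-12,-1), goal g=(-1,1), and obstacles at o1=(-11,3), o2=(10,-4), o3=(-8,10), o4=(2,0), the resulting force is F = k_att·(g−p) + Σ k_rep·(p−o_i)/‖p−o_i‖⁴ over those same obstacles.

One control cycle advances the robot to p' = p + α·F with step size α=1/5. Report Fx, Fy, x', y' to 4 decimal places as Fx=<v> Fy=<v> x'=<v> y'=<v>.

F_att = 1/4·(g−p) = 1/4·(11,2) = (2.7500,0.5000)
o1: d²=17 ≤ ρ²=24; F_rep = 30·(-1,-4)/17² = (-0.1038,-0.4152)
o2: d²=493 > ρ²=24 → inactive
o3: d²=137 > ρ²=24 → inactive
o4: d²=197 > ρ²=24 → inactive
F = F_att + ΣF_rep = (2.6462,0.0848)
p' = p + 1/5·F = (-11.4708,-0.9830)

Fx=2.6462 Fy=0.0848 x'=-11.4708 y'=-0.9830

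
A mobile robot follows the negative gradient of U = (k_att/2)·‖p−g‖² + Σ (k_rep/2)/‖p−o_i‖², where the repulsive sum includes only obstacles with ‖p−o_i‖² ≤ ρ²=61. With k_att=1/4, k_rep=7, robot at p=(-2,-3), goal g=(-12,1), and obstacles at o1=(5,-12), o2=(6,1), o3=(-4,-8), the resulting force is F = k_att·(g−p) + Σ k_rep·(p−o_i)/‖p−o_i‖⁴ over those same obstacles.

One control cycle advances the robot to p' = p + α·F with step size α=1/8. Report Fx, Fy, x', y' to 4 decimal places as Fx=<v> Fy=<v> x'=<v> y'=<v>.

F_att = 1/4·(g−p) = 1/4·(-10,4) = (-2.5000,1.0000)
o1: d²=130 > ρ²=61 → inactive
o2: d²=80 > ρ²=61 → inactive
o3: d²=29 ≤ ρ²=61; F_rep = 7·(2,5)/29² = (0.0166,0.0416)
F = F_att + ΣF_rep = (-2.4834,1.0416)
p' = p + 1/8·F = (-2.3104,-2.8698)

Fx=-2.4834 Fy=1.0416 x'=-2.3104 y'=-2.8698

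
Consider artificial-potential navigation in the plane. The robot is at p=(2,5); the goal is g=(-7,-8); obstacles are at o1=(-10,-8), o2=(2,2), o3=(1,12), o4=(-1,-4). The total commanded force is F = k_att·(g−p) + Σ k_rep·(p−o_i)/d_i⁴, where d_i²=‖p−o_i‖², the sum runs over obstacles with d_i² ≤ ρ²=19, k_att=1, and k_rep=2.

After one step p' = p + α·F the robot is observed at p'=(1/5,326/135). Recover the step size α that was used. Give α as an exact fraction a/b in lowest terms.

F_att = 1·(g−p) = 1·(-9,-13) = (-9.0000,-13.0000)
o1: d²=313 > ρ²=19 → inactive
o2: d²=9 ≤ ρ²=19; F_rep = 2·(0,3)/9² = (0.0000,0.0741)
o3: d²=50 > ρ²=19 → inactive
o4: d²=90 > ρ²=19 → inactive
F = F_att + ΣF_rep = (-9.0000,-12.9259)
Δp = p'−p = (-1.8000,-2.5852); α = Δx/Fx = (-9/5) / (-9) = 1/5
check: Δy/Fy = (-349/135) / (-349/27) = 1/5 ✓

α = 1/5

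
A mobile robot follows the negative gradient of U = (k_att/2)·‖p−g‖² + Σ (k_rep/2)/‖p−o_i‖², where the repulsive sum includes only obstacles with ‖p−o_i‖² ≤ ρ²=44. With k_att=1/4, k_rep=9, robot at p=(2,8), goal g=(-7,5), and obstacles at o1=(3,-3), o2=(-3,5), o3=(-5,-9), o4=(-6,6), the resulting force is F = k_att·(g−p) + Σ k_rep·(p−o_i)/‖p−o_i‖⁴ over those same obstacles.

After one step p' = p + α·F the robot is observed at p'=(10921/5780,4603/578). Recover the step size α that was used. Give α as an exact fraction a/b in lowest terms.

α = 1/20

F_att = 1/4·(g−p) = 1/4·(-9,-3) = (-2.2500,-0.7500)
o1: d²=122 > ρ²=44 → inactive
o2: d²=34 ≤ ρ²=44; F_rep = 9·(5,3)/34² = (0.0389,0.0234)
o3: d²=338 > ρ²=44 → inactive
o4: d²=68 > ρ²=44 → inactive
F = F_att + ΣF_rep = (-2.2111,-0.7266)
Δp = p'−p = (-0.1106,-0.0363); α = Δx/Fx = (-639/5780) / (-639/289) = 1/20
check: Δy/Fy = (-21/578) / (-210/289) = 1/20 ✓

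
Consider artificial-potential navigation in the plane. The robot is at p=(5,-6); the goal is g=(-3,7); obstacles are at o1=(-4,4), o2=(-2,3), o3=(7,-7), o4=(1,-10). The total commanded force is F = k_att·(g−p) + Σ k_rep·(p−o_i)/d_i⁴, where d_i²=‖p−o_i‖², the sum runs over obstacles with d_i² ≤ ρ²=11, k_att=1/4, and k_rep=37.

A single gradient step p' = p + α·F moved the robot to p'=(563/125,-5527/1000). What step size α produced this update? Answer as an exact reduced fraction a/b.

F_att = 1/4·(g−p) = 1/4·(-8,13) = (-2.0000,3.2500)
o1: d²=181 > ρ²=11 → inactive
o2: d²=130 > ρ²=11 → inactive
o3: d²=5 ≤ ρ²=11; F_rep = 37·(-2,1)/5² = (-2.9600,1.4800)
o4: d²=32 > ρ²=11 → inactive
F = F_att + ΣF_rep = (-4.9600,4.7300)
Δp = p'−p = (-0.4960,0.4730); α = Δx/Fx = (-62/125) / (-124/25) = 1/10
check: Δy/Fy = (473/1000) / (473/100) = 1/10 ✓

α = 1/10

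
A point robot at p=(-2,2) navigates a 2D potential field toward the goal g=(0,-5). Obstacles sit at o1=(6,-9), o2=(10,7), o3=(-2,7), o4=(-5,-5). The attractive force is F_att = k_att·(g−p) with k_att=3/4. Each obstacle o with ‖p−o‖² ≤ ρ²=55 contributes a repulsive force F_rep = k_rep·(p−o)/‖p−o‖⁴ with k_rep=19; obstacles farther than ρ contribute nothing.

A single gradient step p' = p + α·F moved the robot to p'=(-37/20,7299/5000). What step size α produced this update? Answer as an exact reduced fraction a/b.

α = 1/10

F_att = 3/4·(g−p) = 3/4·(2,-7) = (1.5000,-5.2500)
o1: d²=185 > ρ²=55 → inactive
o2: d²=169 > ρ²=55 → inactive
o3: d²=25 ≤ ρ²=55; F_rep = 19·(0,-5)/25² = (0.0000,-0.1520)
o4: d²=58 > ρ²=55 → inactive
F = F_att + ΣF_rep = (1.5000,-5.4020)
Δp = p'−p = (0.1500,-0.5402); α = Δx/Fx = (3/20) / (3/2) = 1/10
check: Δy/Fy = (-2701/5000) / (-2701/500) = 1/10 ✓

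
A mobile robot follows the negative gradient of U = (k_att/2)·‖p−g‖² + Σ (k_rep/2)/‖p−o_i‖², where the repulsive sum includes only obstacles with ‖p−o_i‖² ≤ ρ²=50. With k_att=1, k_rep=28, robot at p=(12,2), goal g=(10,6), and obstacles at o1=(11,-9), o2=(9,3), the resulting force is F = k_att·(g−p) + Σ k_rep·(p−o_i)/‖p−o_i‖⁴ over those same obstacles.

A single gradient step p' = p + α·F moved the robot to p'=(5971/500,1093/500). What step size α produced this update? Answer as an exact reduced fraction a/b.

α = 1/20

F_att = 1·(g−p) = 1·(-2,4) = (-2.0000,4.0000)
o1: d²=122 > ρ²=50 → inactive
o2: d²=10 ≤ ρ²=50; F_rep = 28·(3,-1)/10² = (0.8400,-0.2800)
F = F_att + ΣF_rep = (-1.1600,3.7200)
Δp = p'−p = (-0.0580,0.1860); α = Δx/Fx = (-29/500) / (-29/25) = 1/20
check: Δy/Fy = (93/500) / (93/25) = 1/20 ✓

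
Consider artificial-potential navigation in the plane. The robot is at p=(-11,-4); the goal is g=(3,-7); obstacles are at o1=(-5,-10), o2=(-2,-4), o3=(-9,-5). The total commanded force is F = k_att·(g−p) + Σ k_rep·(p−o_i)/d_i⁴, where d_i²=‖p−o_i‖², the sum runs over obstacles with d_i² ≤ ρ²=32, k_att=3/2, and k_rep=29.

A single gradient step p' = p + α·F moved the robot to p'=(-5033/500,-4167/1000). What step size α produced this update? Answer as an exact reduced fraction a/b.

F_att = 3/2·(g−p) = 3/2·(14,-3) = (21.0000,-4.5000)
o1: d²=72 > ρ²=32 → inactive
o2: d²=81 > ρ²=32 → inactive
o3: d²=5 ≤ ρ²=32; F_rep = 29·(-2,1)/5² = (-2.3200,1.1600)
F = F_att + ΣF_rep = (18.6800,-3.3400)
Δp = p'−p = (0.9340,-0.1670); α = Δx/Fx = (467/500) / (467/25) = 1/20
check: Δy/Fy = (-167/1000) / (-167/50) = 1/20 ✓

α = 1/20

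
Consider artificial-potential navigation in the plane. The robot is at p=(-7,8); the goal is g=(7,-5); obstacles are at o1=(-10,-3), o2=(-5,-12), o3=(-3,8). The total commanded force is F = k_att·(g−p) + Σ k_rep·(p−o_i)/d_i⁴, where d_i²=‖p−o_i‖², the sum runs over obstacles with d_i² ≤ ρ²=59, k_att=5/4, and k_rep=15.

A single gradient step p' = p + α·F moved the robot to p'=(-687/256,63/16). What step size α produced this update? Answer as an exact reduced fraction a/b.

F_att = 5/4·(g−p) = 5/4·(14,-13) = (17.5000,-16.2500)
o1: d²=130 > ρ²=59 → inactive
o2: d²=404 > ρ²=59 → inactive
o3: d²=16 ≤ ρ²=59; F_rep = 15·(-4,0)/16² = (-0.2344,0.0000)
F = F_att + ΣF_rep = (17.2656,-16.2500)
Δp = p'−p = (4.3164,-4.0625); α = Δx/Fx = (1105/256) / (1105/64) = 1/4
check: Δy/Fy = (-65/16) / (-65/4) = 1/4 ✓

α = 1/4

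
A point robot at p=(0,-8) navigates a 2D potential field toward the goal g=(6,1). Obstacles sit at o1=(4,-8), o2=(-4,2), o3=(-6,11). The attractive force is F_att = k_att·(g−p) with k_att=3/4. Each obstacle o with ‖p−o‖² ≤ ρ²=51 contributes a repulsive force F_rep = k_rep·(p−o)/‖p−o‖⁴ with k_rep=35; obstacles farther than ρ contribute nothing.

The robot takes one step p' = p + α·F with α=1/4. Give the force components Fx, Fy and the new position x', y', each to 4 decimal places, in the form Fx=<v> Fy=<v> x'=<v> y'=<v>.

F_att = 3/4·(g−p) = 3/4·(6,9) = (4.5000,6.7500)
o1: d²=16 ≤ ρ²=51; F_rep = 35·(-4,0)/16² = (-0.5469,0.0000)
o2: d²=116 > ρ²=51 → inactive
o3: d²=397 > ρ²=51 → inactive
F = F_att + ΣF_rep = (3.9531,6.7500)
p' = p + 1/4·F = (0.9883,-6.3125)

Fx=3.9531 Fy=6.7500 x'=0.9883 y'=-6.3125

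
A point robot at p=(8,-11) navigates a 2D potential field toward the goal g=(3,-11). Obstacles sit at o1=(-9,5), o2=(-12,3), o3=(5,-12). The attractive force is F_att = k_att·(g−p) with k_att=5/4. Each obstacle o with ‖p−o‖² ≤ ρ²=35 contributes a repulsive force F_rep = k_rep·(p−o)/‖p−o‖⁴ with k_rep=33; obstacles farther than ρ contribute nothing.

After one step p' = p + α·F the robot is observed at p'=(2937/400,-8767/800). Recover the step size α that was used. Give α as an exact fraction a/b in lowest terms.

α = 1/8

F_att = 5/4·(g−p) = 5/4·(-5,0) = (-6.2500,0.0000)
o1: d²=545 > ρ²=35 → inactive
o2: d²=596 > ρ²=35 → inactive
o3: d²=10 ≤ ρ²=35; F_rep = 33·(3,1)/10² = (0.9900,0.3300)
F = F_att + ΣF_rep = (-5.2600,0.3300)
Δp = p'−p = (-0.6575,0.0413); α = Δx/Fx = (-263/400) / (-263/50) = 1/8
check: Δy/Fy = (33/800) / (33/100) = 1/8 ✓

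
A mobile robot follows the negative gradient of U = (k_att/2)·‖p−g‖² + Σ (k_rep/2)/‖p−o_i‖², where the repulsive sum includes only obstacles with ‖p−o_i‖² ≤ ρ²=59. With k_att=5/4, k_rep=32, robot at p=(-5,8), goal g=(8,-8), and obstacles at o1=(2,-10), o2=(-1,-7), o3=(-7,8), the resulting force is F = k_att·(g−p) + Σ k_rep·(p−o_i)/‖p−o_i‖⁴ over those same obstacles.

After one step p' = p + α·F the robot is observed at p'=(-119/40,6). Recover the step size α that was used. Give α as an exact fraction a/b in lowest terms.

F_att = 5/4·(g−p) = 5/4·(13,-16) = (16.2500,-20.0000)
o1: d²=373 > ρ²=59 → inactive
o2: d²=241 > ρ²=59 → inactive
o3: d²=4 ≤ ρ²=59; F_rep = 32·(2,0)/4² = (4.0000,0.0000)
F = F_att + ΣF_rep = (20.2500,-20.0000)
Δp = p'−p = (2.0250,-2.0000); α = Δx/Fx = (81/40) / (81/4) = 1/10
check: Δy/Fy = (-2) / (-20) = 1/10 ✓

α = 1/10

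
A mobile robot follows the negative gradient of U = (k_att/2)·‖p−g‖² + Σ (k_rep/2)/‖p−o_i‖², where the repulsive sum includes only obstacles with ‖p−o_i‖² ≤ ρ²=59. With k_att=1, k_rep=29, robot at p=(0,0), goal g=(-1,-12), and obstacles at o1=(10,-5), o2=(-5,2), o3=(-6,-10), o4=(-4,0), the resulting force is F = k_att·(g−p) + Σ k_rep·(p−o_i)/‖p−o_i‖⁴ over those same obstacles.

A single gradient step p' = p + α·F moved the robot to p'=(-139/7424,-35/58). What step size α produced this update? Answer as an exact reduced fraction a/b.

F_att = 1·(g−p) = 1·(-1,-12) = (-1.0000,-12.0000)
o1: d²=125 > ρ²=59 → inactive
o2: d²=29 ≤ ρ²=59; F_rep = 29·(5,-2)/29² = (0.1724,-0.0690)
o3: d²=136 > ρ²=59 → inactive
o4: d²=16 ≤ ρ²=59; F_rep = 29·(4,0)/16² = (0.4531,0.0000)
F = F_att + ΣF_rep = (-0.3745,-12.0690)
Δp = p'−p = (-0.0187,-0.6034); α = Δx/Fx = (-139/7424) / (-695/1856) = 1/20
check: Δy/Fy = (-35/58) / (-350/29) = 1/20 ✓

α = 1/20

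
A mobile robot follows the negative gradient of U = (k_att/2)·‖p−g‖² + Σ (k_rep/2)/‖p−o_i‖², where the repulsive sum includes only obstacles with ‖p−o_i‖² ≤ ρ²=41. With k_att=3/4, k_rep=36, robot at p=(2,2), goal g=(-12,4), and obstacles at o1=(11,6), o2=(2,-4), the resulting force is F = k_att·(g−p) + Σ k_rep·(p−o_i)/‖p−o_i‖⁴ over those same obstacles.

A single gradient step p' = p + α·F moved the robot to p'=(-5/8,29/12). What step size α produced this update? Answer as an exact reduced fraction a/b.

F_att = 3/4·(g−p) = 3/4·(-14,2) = (-10.5000,1.5000)
o1: d²=97 > ρ²=41 → inactive
o2: d²=36 ≤ ρ²=41; F_rep = 36·(0,6)/36² = (0.0000,0.1667)
F = F_att + ΣF_rep = (-10.5000,1.6667)
Δp = p'−p = (-2.6250,0.4167); α = Δx/Fx = (-21/8) / (-21/2) = 1/4
check: Δy/Fy = (5/12) / (5/3) = 1/4 ✓

α = 1/4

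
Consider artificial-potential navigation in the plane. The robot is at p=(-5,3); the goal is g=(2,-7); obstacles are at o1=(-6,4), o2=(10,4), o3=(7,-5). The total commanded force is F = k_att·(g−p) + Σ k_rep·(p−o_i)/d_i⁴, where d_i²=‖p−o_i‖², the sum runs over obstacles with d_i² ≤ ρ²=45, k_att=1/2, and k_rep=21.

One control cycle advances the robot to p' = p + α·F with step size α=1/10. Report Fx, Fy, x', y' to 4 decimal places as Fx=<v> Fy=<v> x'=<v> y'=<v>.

Fx=8.7500 Fy=-10.2500 x'=-4.1250 y'=1.9750

F_att = 1/2·(g−p) = 1/2·(7,-10) = (3.5000,-5.0000)
o1: d²=2 ≤ ρ²=45; F_rep = 21·(1,-1)/2² = (5.2500,-5.2500)
o2: d²=226 > ρ²=45 → inactive
o3: d²=208 > ρ²=45 → inactive
F = F_att + ΣF_rep = (8.7500,-10.2500)
p' = p + 1/10·F = (-4.1250,1.9750)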